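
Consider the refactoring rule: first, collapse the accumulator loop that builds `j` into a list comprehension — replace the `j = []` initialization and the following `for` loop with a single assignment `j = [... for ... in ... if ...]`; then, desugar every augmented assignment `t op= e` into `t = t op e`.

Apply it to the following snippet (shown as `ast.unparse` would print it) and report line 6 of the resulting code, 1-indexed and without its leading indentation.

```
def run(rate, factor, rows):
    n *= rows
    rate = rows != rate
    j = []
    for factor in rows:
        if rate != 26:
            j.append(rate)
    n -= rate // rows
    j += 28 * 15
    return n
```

Transformed code:
def run(rate, factor, rows):
    n = n * rows
    rate = rows != rate
    j = [rate for factor in rows if rate != 26]
    n = n - rate // rows
    j = j + 28 * 15
    return n

j = j + 28 * 15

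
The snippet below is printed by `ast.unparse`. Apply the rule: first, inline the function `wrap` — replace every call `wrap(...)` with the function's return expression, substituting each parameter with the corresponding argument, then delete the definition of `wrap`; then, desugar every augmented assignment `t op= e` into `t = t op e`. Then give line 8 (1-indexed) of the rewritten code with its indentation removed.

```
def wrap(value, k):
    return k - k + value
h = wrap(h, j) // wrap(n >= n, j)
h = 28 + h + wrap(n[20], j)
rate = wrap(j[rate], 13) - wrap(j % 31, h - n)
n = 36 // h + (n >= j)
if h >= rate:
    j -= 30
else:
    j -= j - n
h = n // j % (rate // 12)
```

Transformed code:
h = (j - j + h) // (j - j + (n >= n))
h = 28 + h + (j - j + n[20])
rate = 13 - 13 + j[rate] - (h - n - (h - n) + j % 31)
n = 36 // h + (n >= j)
if h >= rate:
    j = j - 30
else:
    j = j - (j - n)
h = n // j % (rate // 12)

j = j - (j - n)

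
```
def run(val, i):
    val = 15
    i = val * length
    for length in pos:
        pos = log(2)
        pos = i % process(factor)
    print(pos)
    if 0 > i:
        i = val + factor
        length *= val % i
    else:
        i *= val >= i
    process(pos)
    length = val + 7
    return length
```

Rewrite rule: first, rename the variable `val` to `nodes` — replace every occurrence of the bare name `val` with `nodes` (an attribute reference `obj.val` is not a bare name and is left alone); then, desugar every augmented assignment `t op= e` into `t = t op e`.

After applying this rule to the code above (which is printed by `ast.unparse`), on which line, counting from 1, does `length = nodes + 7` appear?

Transformed code:
def run(nodes, i):
    nodes = 15
    i = nodes * length
    for length in pos:
        pos = log(2)
        pos = i % process(factor)
    print(pos)
    if 0 > i:
        i = nodes + factor
        length = length * (nodes % i)
    else:
        i = i * (nodes >= i)
    process(pos)
    length = nodes + 7
    return length

14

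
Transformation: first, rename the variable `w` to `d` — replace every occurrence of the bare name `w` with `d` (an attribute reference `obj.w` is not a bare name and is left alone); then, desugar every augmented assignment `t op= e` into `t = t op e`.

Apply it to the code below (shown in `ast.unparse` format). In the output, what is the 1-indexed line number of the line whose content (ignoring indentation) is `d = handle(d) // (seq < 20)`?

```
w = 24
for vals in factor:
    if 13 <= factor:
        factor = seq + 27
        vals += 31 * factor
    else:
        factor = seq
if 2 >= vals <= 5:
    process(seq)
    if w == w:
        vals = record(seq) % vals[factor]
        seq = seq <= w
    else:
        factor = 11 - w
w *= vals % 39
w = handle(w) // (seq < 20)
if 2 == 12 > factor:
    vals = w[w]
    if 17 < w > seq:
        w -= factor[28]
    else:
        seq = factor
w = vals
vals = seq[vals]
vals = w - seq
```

16

Transformed code:
d = 24
for vals in factor:
    if 13 <= factor:
        factor = seq + 27
        vals = vals + 31 * factor
    else:
        factor = seq
if 2 >= vals <= 5:
    process(seq)
    if d == d:
        vals = record(seq) % vals[factor]
        seq = seq <= d
    else:
        factor = 11 - d
d = d * (vals % 39)
d = handle(d) // (seq < 20)
if 2 == 12 > factor:
    vals = d[d]
    if 17 < d > seq:
        d = d - factor[28]
    else:
        seq = factor
d = vals
vals = seq[vals]
vals = d - seq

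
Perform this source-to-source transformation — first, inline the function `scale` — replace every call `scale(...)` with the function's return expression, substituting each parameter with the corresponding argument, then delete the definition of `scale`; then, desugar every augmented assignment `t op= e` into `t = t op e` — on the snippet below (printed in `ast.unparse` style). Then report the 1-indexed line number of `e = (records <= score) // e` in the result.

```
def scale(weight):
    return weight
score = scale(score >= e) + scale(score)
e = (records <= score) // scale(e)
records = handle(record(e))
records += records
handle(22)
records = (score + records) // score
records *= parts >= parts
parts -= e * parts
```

Transformed code:
score = (score >= e) + score
e = (records <= score) // e
records = handle(record(e))
records = records + records
handle(22)
records = (score + records) // score
records = records * (parts >= parts)
parts = parts - e * parts

2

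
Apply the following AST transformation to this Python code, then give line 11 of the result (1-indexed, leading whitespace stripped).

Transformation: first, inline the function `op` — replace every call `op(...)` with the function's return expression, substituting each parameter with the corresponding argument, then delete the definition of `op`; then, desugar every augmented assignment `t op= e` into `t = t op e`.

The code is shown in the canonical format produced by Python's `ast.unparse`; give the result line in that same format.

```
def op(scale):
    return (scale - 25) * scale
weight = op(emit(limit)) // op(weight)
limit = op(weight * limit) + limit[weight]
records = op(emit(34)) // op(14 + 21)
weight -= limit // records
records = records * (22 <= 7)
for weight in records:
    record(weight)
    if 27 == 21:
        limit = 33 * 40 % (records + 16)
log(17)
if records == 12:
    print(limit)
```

Transformed code:
weight = (emit(limit) - 25) * emit(limit) // ((weight - 25) * weight)
limit = (weight * limit - 25) * (weight * limit) + limit[weight]
records = (emit(34) - 25) * emit(34) // ((14 + 21 - 25) * (14 + 21))
weight = weight - limit // records
records = records * (22 <= 7)
for weight in records:
    record(weight)
    if 27 == 21:
        limit = 33 * 40 % (records + 16)
log(17)
if records == 12:
    print(limit)

if records == 12:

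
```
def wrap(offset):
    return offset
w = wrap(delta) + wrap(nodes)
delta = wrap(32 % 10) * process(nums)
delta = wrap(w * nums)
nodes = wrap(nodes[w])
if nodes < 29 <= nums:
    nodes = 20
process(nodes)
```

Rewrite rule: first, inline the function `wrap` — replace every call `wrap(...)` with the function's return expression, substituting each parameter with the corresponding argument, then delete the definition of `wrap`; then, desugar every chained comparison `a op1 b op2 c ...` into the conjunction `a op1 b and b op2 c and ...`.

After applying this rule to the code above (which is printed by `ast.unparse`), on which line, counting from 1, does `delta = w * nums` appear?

Transformed code:
w = delta + nodes
delta = 32 % 10 * process(nums)
delta = w * nums
nodes = nodes[w]
if nodes < 29 and 29 <= nums:
    nodes = 20
process(nodes)

3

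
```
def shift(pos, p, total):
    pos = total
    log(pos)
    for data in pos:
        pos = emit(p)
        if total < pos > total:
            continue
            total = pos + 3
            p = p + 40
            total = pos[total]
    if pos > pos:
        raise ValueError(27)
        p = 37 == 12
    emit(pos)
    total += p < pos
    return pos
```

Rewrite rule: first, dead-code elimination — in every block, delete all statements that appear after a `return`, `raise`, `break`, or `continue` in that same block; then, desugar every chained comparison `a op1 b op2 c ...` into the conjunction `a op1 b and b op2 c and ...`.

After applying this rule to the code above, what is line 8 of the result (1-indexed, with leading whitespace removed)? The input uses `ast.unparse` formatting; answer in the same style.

Transformed code:
def shift(pos, p, total):
    pos = total
    log(pos)
    for data in pos:
        pos = emit(p)
        if total < pos and pos > total:
            continue
    if pos > pos:
        raise ValueError(27)
    emit(pos)
    total += p < pos
    return pos

if pos > pos:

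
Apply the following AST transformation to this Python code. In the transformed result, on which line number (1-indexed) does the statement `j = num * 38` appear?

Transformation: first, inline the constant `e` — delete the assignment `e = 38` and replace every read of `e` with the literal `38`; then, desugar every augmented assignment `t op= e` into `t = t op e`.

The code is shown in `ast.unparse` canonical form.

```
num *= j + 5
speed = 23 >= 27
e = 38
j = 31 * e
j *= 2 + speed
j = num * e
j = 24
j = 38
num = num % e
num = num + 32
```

Transformed code:
num = num * (j + 5)
speed = 23 >= 27
j = 31 * 38
j = j * (2 + speed)
j = num * 38
j = 24
j = 38
num = num % 38
num = num + 32

5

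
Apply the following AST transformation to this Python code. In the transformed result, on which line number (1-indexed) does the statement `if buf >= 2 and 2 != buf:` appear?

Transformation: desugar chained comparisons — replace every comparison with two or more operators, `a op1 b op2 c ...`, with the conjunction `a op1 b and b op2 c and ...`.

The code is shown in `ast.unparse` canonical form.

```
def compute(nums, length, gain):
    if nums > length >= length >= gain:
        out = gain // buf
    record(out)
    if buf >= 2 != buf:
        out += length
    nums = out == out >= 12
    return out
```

Transformed code:
def compute(nums, length, gain):
    if nums > length and length >= length and (length >= gain):
        out = gain // buf
    record(out)
    if buf >= 2 and 2 != buf:
        out += length
    nums = out == out and out >= 12
    return out

5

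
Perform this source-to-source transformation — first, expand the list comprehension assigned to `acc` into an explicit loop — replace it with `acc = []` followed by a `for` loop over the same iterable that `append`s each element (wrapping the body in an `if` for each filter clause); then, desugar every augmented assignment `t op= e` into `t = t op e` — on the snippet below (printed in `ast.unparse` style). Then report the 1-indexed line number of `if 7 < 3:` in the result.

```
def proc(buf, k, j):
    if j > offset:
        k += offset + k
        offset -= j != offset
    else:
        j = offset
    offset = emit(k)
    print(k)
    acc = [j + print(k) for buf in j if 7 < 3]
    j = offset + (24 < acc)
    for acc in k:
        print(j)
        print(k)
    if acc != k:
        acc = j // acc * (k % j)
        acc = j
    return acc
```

11

Transformed code:
def proc(buf, k, j):
    if j > offset:
        k = k + (offset + k)
        offset = offset - (j != offset)
    else:
        j = offset
    offset = emit(k)
    print(k)
    acc = []
    for buf in j:
        if 7 < 3:
            acc.append(j + print(k))
    j = offset + (24 < acc)
    for acc in k:
        print(j)
        print(k)
    if acc != k:
        acc = j // acc * (k % j)
        acc = j
    return acc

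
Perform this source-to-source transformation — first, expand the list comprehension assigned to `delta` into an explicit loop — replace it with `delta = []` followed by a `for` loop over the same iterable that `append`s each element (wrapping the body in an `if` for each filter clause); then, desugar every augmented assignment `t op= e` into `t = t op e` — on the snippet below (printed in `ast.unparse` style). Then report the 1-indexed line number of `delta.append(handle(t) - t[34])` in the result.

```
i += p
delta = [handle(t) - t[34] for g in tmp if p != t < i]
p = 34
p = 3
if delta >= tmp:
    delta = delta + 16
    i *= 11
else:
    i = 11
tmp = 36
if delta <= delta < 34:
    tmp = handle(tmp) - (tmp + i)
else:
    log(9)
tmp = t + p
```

Transformed code:
i = i + p
delta = []
for g in tmp:
    if p != t < i:
        delta.append(handle(t) - t[34])
p = 34
p = 3
if delta >= tmp:
    delta = delta + 16
    i = i * 11
else:
    i = 11
tmp = 36
if delta <= delta < 34:
    tmp = handle(tmp) - (tmp + i)
else:
    log(9)
tmp = t + p

5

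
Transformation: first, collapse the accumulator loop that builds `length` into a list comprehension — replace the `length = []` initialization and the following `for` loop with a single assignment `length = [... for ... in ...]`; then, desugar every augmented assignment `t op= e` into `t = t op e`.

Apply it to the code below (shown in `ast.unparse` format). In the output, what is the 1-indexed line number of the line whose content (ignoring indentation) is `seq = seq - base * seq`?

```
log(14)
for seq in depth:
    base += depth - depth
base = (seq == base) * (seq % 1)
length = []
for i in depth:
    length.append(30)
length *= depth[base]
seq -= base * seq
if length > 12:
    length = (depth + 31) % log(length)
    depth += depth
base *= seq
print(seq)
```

Transformed code:
log(14)
for seq in depth:
    base = base + (depth - depth)
base = (seq == base) * (seq % 1)
length = [30 for i in depth]
length = length * depth[base]
seq = seq - base * seq
if length > 12:
    length = (depth + 31) % log(length)
    depth = depth + depth
base = base * seq
print(seq)

7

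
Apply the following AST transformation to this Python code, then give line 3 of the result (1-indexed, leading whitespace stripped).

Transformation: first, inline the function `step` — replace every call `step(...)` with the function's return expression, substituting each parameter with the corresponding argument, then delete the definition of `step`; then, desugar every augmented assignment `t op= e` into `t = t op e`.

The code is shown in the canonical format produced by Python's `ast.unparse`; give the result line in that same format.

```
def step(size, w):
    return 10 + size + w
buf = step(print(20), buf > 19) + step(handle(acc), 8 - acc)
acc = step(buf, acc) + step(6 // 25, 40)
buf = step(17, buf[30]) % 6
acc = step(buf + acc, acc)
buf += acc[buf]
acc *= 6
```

Transformed code:
buf = 10 + print(20) + (buf > 19) + (10 + handle(acc) + (8 - acc))
acc = 10 + buf + acc + (10 + 6 // 25 + 40)
buf = (10 + 17 + buf[30]) % 6
acc = 10 + (buf + acc) + acc
buf = buf + acc[buf]
acc = acc * 6

buf = (10 + 17 + buf[30]) % 6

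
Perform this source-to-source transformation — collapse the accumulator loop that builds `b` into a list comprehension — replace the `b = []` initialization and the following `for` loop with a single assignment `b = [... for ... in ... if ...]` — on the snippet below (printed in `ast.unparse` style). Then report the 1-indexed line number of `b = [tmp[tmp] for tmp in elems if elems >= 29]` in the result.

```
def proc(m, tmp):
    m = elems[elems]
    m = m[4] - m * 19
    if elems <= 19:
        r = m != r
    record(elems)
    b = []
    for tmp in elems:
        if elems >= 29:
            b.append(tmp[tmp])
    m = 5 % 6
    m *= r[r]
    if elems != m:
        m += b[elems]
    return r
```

Transformed code:
def proc(m, tmp):
    m = elems[elems]
    m = m[4] - m * 19
    if elems <= 19:
        r = m != r
    record(elems)
    b = [tmp[tmp] for tmp in elems if elems >= 29]
    m = 5 % 6
    m *= r[r]
    if elems != m:
        m += b[elems]
    return r

7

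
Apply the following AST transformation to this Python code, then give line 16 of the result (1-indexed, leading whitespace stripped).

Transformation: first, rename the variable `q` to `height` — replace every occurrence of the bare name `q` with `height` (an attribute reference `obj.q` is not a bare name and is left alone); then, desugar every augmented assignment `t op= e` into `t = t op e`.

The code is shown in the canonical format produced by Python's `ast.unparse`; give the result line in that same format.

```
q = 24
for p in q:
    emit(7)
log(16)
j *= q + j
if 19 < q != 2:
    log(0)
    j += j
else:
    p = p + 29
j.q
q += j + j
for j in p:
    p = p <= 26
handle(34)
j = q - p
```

Transformed code:
height = 24
for p in height:
    emit(7)
log(16)
j = j * (height + j)
if 19 < height != 2:
    log(0)
    j = j + j
else:
    p = p + 29
j.q
height = height + (j + j)
for j in p:
    p = p <= 26
handle(34)
j = height - p

j = height - p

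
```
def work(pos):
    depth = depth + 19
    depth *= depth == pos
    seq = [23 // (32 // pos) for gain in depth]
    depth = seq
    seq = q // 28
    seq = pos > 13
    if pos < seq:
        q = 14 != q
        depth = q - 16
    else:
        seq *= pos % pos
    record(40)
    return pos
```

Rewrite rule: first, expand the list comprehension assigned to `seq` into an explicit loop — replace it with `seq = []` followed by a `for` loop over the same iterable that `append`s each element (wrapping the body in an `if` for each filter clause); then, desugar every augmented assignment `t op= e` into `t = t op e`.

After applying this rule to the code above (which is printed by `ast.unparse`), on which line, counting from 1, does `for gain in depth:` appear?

Transformed code:
def work(pos):
    depth = depth + 19
    depth = depth * (depth == pos)
    seq = []
    for gain in depth:
        seq.append(23 // (32 // pos))
    depth = seq
    seq = q // 28
    seq = pos > 13
    if pos < seq:
        q = 14 != q
        depth = q - 16
    else:
        seq = seq * (pos % pos)
    record(40)
    return pos

5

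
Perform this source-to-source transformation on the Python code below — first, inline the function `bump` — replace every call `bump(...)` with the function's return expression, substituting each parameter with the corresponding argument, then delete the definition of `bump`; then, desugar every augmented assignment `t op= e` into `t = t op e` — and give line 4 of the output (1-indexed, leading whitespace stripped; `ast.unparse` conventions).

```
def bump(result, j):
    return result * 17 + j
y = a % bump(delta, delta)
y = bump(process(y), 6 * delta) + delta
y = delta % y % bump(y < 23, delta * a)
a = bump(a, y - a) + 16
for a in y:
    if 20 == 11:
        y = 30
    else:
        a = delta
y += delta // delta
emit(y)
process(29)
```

Transformed code:
y = a % (delta * 17 + delta)
y = process(y) * 17 + 6 * delta + delta
y = delta % y % ((y < 23) * 17 + delta * a)
a = a * 17 + (y - a) + 16
for a in y:
    if 20 == 11:
        y = 30
    else:
        a = delta
y = y + delta // delta
emit(y)
process(29)

a = a * 17 + (y - a) + 16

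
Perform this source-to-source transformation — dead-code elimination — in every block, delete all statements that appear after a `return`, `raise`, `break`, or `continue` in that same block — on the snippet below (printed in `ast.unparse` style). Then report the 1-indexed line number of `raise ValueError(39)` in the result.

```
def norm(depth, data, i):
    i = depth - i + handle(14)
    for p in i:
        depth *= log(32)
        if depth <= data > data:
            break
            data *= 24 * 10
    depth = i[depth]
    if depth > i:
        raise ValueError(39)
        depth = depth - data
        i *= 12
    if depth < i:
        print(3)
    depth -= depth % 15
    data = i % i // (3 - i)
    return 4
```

Transformed code:
def norm(depth, data, i):
    i = depth - i + handle(14)
    for p in i:
        depth *= log(32)
        if depth <= data > data:
            break
    depth = i[depth]
    if depth > i:
        raise ValueError(39)
    if depth < i:
        print(3)
    depth -= depth % 15
    data = i % i // (3 - i)
    return 4

9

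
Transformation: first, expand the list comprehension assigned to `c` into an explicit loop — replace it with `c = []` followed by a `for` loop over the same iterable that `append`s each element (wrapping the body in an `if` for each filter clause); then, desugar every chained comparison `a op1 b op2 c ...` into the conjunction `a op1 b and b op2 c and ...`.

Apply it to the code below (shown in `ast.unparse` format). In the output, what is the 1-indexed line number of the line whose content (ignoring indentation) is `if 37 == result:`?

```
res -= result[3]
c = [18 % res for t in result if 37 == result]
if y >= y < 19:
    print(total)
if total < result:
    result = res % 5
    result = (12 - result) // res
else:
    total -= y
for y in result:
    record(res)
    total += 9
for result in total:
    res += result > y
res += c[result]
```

Transformed code:
res -= result[3]
c = []
for t in result:
    if 37 == result:
        c.append(18 % res)
if y >= y and y < 19:
    print(total)
if total < result:
    result = res % 5
    result = (12 - result) // res
else:
    total -= y
for y in result:
    record(res)
    total += 9
for result in total:
    res += result > y
res += c[result]

4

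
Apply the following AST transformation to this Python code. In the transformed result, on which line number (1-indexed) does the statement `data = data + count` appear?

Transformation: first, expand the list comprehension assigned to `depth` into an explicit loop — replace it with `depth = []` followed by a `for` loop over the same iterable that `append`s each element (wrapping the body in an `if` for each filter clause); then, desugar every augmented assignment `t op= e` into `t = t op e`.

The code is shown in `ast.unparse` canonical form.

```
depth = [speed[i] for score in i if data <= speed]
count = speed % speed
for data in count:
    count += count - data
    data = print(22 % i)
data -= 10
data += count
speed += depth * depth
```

10

Transformed code:
depth = []
for score in i:
    if data <= speed:
        depth.append(speed[i])
count = speed % speed
for data in count:
    count = count + (count - data)
    data = print(22 % i)
data = data - 10
data = data + count
speed = speed + depth * depth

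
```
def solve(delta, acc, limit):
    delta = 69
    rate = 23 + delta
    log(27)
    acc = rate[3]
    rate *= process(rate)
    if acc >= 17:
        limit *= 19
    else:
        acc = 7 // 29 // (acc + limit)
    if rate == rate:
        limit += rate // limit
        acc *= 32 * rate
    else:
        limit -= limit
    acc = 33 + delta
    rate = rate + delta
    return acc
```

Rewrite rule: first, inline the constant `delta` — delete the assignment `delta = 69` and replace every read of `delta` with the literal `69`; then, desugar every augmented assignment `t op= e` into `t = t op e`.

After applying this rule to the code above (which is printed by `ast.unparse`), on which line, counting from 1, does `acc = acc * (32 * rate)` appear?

12

Transformed code:
def solve(delta, acc, limit):
    rate = 23 + 69
    log(27)
    acc = rate[3]
    rate = rate * process(rate)
    if acc >= 17:
        limit = limit * 19
    else:
        acc = 7 // 29 // (acc + limit)
    if rate == rate:
        limit = limit + rate // limit
        acc = acc * (32 * rate)
    else:
        limit = limit - limit
    acc = 33 + 69
    rate = rate + 69
    return acc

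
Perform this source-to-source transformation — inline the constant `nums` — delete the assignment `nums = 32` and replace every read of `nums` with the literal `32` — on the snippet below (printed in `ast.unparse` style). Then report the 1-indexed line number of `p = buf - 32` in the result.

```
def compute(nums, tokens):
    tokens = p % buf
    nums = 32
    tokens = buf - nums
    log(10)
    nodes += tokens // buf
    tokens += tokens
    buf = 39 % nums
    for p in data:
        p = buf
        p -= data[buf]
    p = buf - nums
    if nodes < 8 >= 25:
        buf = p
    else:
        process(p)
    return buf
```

Transformed code:
def compute(nums, tokens):
    tokens = p % buf
    tokens = buf - 32
    log(10)
    nodes += tokens // buf
    tokens += tokens
    buf = 39 % 32
    for p in data:
        p = buf
        p -= data[buf]
    p = buf - 32
    if nodes < 8 >= 25:
        buf = p
    else:
        process(p)
    return buf

11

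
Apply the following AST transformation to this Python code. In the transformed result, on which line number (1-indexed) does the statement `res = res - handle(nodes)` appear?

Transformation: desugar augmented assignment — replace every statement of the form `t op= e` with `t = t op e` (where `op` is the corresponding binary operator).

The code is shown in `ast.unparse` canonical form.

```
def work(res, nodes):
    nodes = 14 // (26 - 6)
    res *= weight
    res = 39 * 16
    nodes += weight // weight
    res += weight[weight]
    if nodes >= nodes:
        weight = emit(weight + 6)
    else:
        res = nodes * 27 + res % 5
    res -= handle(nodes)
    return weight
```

Transformed code:
def work(res, nodes):
    nodes = 14 // (26 - 6)
    res = res * weight
    res = 39 * 16
    nodes = nodes + weight // weight
    res = res + weight[weight]
    if nodes >= nodes:
        weight = emit(weight + 6)
    else:
        res = nodes * 27 + res % 5
    res = res - handle(nodes)
    return weight

11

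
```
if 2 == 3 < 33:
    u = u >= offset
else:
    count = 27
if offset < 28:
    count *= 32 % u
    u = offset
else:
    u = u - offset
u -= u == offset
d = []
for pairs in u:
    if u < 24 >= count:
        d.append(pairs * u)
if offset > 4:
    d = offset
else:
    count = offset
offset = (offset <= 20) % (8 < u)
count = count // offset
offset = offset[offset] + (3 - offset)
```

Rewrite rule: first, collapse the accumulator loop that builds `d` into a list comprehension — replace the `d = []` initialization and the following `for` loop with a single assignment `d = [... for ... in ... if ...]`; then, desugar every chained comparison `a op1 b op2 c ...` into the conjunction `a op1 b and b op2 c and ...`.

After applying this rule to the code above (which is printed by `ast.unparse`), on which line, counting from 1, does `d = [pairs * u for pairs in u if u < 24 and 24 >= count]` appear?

Transformed code:
if 2 == 3 and 3 < 33:
    u = u >= offset
else:
    count = 27
if offset < 28:
    count *= 32 % u
    u = offset
else:
    u = u - offset
u -= u == offset
d = [pairs * u for pairs in u if u < 24 and 24 >= count]
if offset > 4:
    d = offset
else:
    count = offset
offset = (offset <= 20) % (8 < u)
count = count // offset
offset = offset[offset] + (3 - offset)

11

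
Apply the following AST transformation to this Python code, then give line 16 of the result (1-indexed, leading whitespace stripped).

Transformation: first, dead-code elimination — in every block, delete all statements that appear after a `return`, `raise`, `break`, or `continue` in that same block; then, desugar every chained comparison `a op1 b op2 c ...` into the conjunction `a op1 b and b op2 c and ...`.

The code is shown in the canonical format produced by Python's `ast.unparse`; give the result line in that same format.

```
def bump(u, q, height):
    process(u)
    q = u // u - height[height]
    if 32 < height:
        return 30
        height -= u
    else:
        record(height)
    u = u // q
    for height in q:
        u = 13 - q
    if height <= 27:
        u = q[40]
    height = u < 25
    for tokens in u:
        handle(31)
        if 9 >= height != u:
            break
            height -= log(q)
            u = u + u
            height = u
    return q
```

if 9 >= height and height != u:

Transformed code:
def bump(u, q, height):
    process(u)
    q = u // u - height[height]
    if 32 < height:
        return 30
    else:
        record(height)
    u = u // q
    for height in q:
        u = 13 - q
    if height <= 27:
        u = q[40]
    height = u < 25
    for tokens in u:
        handle(31)
        if 9 >= height and height != u:
            break
    return q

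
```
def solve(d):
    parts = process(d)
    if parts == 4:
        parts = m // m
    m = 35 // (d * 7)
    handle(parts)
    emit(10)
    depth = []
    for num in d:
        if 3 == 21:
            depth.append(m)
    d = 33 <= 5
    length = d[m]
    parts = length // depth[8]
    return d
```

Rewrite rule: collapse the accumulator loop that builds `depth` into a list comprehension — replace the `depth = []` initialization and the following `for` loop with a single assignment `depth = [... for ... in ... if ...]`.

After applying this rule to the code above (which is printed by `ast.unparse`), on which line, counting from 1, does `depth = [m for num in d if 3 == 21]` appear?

Transformed code:
def solve(d):
    parts = process(d)
    if parts == 4:
        parts = m // m
    m = 35 // (d * 7)
    handle(parts)
    emit(10)
    depth = [m for num in d if 3 == 21]
    d = 33 <= 5
    length = d[m]
    parts = length // depth[8]
    return d

8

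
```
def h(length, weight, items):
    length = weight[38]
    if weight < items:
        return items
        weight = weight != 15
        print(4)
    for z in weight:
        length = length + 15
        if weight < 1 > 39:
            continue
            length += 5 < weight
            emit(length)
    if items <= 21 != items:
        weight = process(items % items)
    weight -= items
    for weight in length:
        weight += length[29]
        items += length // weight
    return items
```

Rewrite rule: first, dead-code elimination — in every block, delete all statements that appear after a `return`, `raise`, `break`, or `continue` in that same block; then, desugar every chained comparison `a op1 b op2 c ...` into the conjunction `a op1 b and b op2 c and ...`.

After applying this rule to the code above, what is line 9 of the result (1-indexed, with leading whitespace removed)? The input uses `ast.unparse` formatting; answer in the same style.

if items <= 21 and 21 != items:

Transformed code:
def h(length, weight, items):
    length = weight[38]
    if weight < items:
        return items
    for z in weight:
        length = length + 15
        if weight < 1 and 1 > 39:
            continue
    if items <= 21 and 21 != items:
        weight = process(items % items)
    weight -= items
    for weight in length:
        weight += length[29]
        items += length // weight
    return items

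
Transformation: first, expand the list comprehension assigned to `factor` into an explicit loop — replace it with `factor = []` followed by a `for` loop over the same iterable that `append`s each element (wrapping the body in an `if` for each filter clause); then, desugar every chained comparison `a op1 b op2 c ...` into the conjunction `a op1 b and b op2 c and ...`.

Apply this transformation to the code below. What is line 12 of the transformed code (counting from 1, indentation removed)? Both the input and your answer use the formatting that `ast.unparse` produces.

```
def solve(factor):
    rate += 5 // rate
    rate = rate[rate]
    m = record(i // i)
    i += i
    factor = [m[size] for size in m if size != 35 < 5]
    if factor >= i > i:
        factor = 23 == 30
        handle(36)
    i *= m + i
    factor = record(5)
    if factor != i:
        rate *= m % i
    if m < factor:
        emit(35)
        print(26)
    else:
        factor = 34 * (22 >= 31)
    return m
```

Transformed code:
def solve(factor):
    rate += 5 // rate
    rate = rate[rate]
    m = record(i // i)
    i += i
    factor = []
    for size in m:
        if size != 35 and 35 < 5:
            factor.append(m[size])
    if factor >= i and i > i:
        factor = 23 == 30
        handle(36)
    i *= m + i
    factor = record(5)
    if factor != i:
        rate *= m % i
    if m < factor:
        emit(35)
        print(26)
    else:
        factor = 34 * (22 >= 31)
    return m

handle(36)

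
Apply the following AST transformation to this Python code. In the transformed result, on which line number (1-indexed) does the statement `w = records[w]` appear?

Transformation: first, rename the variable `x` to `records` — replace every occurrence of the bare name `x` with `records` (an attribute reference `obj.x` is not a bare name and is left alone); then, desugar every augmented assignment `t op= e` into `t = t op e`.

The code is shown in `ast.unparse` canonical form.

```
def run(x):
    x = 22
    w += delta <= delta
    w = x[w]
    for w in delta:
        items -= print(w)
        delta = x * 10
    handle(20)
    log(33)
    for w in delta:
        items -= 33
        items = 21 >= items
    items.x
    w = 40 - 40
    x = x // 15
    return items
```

4

Transformed code:
def run(records):
    records = 22
    w = w + (delta <= delta)
    w = records[w]
    for w in delta:
        items = items - print(w)
        delta = records * 10
    handle(20)
    log(33)
    for w in delta:
        items = items - 33
        items = 21 >= items
    items.x
    w = 40 - 40
    records = records // 15
    return items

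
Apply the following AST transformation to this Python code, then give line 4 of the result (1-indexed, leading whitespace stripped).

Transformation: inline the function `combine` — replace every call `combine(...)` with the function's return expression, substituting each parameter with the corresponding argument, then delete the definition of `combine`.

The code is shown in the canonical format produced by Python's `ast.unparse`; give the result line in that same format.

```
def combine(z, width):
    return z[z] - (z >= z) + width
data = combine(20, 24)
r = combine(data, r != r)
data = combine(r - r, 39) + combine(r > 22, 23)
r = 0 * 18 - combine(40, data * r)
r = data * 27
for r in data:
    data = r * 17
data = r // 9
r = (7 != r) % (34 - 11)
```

r = 0 * 18 - (40[40] - (40 >= 40) + data * r)

Transformed code:
data = 20[20] - (20 >= 20) + 24
r = data[data] - (data >= data) + (r != r)
data = (r - r)[r - r] - (r - r >= r - r) + 39 + ((r > 22)[r > 22] - ((r > 22) >= (r > 22)) + 23)
r = 0 * 18 - (40[40] - (40 >= 40) + data * r)
r = data * 27
for r in data:
    data = r * 17
data = r // 9
r = (7 != r) % (34 - 11)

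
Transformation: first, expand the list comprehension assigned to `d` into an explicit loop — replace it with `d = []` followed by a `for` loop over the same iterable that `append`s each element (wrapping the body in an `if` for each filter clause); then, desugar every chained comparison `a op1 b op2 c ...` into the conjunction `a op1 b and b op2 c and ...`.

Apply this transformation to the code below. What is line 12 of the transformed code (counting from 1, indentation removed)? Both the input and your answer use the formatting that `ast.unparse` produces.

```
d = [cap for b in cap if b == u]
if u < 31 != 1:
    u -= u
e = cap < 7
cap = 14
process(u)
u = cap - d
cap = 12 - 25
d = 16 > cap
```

Transformed code:
d = []
for b in cap:
    if b == u:
        d.append(cap)
if u < 31 and 31 != 1:
    u -= u
e = cap < 7
cap = 14
process(u)
u = cap - d
cap = 12 - 25
d = 16 > cap

d = 16 > cap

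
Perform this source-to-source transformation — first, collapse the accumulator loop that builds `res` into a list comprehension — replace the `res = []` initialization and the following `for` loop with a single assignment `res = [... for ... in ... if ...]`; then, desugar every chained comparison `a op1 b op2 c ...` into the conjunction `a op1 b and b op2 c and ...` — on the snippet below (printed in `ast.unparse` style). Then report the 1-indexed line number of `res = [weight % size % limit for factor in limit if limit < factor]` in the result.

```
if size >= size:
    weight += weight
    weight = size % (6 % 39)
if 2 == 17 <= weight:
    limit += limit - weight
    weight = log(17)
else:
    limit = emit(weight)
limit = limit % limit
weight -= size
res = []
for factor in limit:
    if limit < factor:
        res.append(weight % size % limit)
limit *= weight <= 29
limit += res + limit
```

Transformed code:
if size >= size:
    weight += weight
    weight = size % (6 % 39)
if 2 == 17 and 17 <= weight:
    limit += limit - weight
    weight = log(17)
else:
    limit = emit(weight)
limit = limit % limit
weight -= size
res = [weight % size % limit for factor in limit if limit < factor]
limit *= weight <= 29
limit += res + limit

11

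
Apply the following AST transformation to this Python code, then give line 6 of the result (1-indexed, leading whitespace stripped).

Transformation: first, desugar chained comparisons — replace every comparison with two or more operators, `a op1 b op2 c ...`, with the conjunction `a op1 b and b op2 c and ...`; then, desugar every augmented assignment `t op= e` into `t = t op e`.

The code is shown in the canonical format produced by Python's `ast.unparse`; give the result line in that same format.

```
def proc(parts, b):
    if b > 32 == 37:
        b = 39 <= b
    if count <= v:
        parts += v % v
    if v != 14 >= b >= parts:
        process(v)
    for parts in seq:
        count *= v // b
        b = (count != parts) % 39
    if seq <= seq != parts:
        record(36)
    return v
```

if v != 14 and 14 >= b and (b >= parts):

Transformed code:
def proc(parts, b):
    if b > 32 and 32 == 37:
        b = 39 <= b
    if count <= v:
        parts = parts + v % v
    if v != 14 and 14 >= b and (b >= parts):
        process(v)
    for parts in seq:
        count = count * (v // b)
        b = (count != parts) % 39
    if seq <= seq and seq != parts:
        record(36)
    return v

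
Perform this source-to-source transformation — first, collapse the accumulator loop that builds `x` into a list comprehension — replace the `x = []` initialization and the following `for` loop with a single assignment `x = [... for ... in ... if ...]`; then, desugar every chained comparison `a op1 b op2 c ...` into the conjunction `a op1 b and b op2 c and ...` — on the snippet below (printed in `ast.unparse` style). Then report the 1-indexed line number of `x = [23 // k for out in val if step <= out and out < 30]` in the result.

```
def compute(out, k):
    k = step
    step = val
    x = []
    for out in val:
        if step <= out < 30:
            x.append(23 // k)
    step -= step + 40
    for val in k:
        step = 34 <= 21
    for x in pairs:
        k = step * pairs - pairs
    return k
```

Transformed code:
def compute(out, k):
    k = step
    step = val
    x = [23 // k for out in val if step <= out and out < 30]
    step -= step + 40
    for val in k:
        step = 34 <= 21
    for x in pairs:
        k = step * pairs - pairs
    return k

4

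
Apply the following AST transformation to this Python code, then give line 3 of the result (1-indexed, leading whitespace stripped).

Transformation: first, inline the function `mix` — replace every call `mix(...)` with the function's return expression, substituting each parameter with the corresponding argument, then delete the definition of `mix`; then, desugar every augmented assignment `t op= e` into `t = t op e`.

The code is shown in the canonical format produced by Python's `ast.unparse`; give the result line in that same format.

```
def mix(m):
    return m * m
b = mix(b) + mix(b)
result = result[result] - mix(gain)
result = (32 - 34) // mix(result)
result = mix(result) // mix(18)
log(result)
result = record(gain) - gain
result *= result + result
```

Transformed code:
b = b * b + b * b
result = result[result] - gain * gain
result = (32 - 34) // (result * result)
result = result * result // (18 * 18)
log(result)
result = record(gain) - gain
result = result * (result + result)

result = (32 - 34) // (result * result)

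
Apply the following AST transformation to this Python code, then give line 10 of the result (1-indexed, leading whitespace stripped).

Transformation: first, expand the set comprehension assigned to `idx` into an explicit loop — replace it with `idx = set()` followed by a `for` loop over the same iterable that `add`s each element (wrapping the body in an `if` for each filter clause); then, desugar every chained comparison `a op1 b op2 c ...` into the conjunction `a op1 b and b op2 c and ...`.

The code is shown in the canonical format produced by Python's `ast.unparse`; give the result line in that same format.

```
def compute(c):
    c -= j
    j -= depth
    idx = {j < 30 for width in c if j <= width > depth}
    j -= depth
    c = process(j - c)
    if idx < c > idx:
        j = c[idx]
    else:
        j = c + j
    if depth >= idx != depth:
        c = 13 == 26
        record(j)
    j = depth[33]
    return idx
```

if idx < c and c > idx:

Transformed code:
def compute(c):
    c -= j
    j -= depth
    idx = set()
    for width in c:
        if j <= width and width > depth:
            idx.add(j < 30)
    j -= depth
    c = process(j - c)
    if idx < c and c > idx:
        j = c[idx]
    else:
        j = c + j
    if depth >= idx and idx != depth:
        c = 13 == 26
        record(j)
    j = depth[33]
    return idx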